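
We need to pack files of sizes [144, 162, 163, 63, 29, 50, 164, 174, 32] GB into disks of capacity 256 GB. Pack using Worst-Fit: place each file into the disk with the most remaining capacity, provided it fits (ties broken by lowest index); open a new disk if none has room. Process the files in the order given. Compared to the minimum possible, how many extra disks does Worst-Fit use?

0

Worst-Fit: [144,63] [162,29] [163,50] [164,32] [174] → 5 disks.
5 files exceed 128 GB (half the capacity), and no two of those can share a disk, so at least 5 disks are needed.
So 5 is already optimal.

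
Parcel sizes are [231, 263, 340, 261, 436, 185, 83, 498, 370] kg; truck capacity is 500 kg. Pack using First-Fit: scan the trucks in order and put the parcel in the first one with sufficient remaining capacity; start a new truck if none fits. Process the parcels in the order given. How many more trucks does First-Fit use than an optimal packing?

First-Fit: [231,263] [340,83] [261,185] [436] [498] [370] → 6 trucks.
Total size 2667 kg; any packing needs at least ⌈2667/500⌉ = 6 trucks.
So 6 is already optimal.

0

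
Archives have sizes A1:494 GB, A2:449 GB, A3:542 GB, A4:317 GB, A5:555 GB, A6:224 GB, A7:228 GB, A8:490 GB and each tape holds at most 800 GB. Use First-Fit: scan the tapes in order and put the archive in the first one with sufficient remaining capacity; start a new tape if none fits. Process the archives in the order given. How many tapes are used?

tape 1: place A1 (494 GB), 306 GB left
tape 2: place A2 (449 GB), 351 GB left
tape 3: place A3 (542 GB), 258 GB left
tape 2: place A4 (317 GB), 34 GB left
tape 4: place A5 (555 GB), 245 GB left
tape 1: place A6 (224 GB), 82 GB left
tape 3: place A7 (228 GB), 30 GB left
tape 5: place A8 (490 GB), 310 GB left
Final tapes: [494,224] [449,317] [542,228] [555] [490].

5 tapes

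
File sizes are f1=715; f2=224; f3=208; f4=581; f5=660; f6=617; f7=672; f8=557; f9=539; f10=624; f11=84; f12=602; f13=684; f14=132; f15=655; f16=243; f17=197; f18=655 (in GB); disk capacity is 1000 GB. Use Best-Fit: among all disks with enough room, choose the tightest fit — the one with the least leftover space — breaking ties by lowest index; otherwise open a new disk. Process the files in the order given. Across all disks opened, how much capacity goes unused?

3351

f1 (715 GB) → disk 1 (remaining 285 GB)
f2 (224 GB) → disk 1 (remaining 61 GB)
f3 (208 GB) → disk 2 (remaining 792 GB)
f4 (581 GB) → disk 2 (remaining 211 GB)
f5 (660 GB) → disk 3 (remaining 340 GB)
f6 (617 GB) → disk 4 (remaining 383 GB)
f7 (672 GB) → disk 5 (remaining 328 GB)
f8 (557 GB) → disk 6 (remaining 443 GB)
f9 (539 GB) → disk 7 (remaining 461 GB)
f10 (624 GB) → disk 8 (remaining 376 GB)
f11 (84 GB) → disk 2 (remaining 127 GB)
f12 (602 GB) → disk 9 (remaining 398 GB)
f13 (684 GB) → disk 10 (remaining 316 GB)
f14 (132 GB) → disk 10 (remaining 184 GB)
f15 (655 GB) → disk 11 (remaining 345 GB)
f16 (243 GB) → disk 5 (remaining 85 GB)
f17 (197 GB) → disk 3 (remaining 143 GB)
f18 (655 GB) → disk 12 (remaining 345 GB)
12 disks × 1000 GB = 12000 GB; used 8649 GB; unused 3351 GB.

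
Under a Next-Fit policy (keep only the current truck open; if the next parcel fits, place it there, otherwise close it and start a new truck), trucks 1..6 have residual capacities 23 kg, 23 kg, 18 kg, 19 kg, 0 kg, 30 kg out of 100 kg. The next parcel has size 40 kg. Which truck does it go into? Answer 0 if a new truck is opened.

0

Next-Fit only looks at truck 6, which has 30 kg free.
40 kg does not fit, so a new truck is opened.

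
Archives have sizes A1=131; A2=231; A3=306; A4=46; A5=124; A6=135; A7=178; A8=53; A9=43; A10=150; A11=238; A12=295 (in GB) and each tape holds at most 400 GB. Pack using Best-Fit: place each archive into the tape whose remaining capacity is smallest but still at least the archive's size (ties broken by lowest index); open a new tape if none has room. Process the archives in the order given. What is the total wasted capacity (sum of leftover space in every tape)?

470

Put A1 (131 GB) in tape 1; 269 GB remain.
Put A2 (231 GB) in tape 1; 38 GB remain.
Put A3 (306 GB) in tape 2; 94 GB remain.
Put A4 (46 GB) in tape 2; 48 GB remain.
Put A5 (124 GB) in tape 3; 276 GB remain.
Put A6 (135 GB) in tape 3; 141 GB remain.
Put A7 (178 GB) in tape 4; 222 GB remain.
Put A8 (53 GB) in tape 3; 88 GB remain.
Put A9 (43 GB) in tape 2; 5 GB remain.
Put A10 (150 GB) in tape 4; 72 GB remain.
Put A11 (238 GB) in tape 5; 162 GB remain.
Put A12 (295 GB) in tape 6; 105 GB remain.
6 tapes × 400 GB = 2400 GB; used 1930 GB; unused 470 GB.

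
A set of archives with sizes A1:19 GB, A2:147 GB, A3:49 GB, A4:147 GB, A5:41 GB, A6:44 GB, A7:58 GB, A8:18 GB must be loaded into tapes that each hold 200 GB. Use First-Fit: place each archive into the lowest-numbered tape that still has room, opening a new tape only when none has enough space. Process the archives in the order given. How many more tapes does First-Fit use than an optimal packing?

0

First-Fit: [19,147,18] [49,147] [41,44,58] → 3 tapes.
Total size 523 GB; any packing needs at least ⌈523/200⌉ = 3 tapes.
So 3 is already optimal.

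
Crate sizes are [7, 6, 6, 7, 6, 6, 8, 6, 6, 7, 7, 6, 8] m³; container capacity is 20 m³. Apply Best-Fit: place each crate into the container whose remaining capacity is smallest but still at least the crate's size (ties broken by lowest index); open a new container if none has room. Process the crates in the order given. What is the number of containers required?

Put 7 m³ in container 1; 13 m³ remain.
Put 6 m³ in container 1; 7 m³ remain.
Put 6 m³ in container 1; 1 m³ remain.
Put 7 m³ in container 2; 13 m³ remain.
Put 6 m³ in container 2; 7 m³ remain.
Put 6 m³ in container 2; 1 m³ remain.
Put 8 m³ in container 3; 12 m³ remain.
Put 6 m³ in container 3; 6 m³ remain.
Put 6 m³ in container 3; 0 m³ remain.
Put 7 m³ in container 4; 13 m³ remain.
Put 7 m³ in container 4; 6 m³ remain.
Put 6 m³ in container 4; 0 m³ remain.
Put 8 m³ in container 5; 12 m³ remain.

5 containers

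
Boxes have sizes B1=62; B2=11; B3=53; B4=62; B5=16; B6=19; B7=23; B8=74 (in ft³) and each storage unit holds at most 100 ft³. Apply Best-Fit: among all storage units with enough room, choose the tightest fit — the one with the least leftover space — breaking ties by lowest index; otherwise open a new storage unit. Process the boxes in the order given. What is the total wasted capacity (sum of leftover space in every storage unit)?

B1 (62 ft³) → storage unit 1 (remaining 38 ft³)
B2 (11 ft³) → storage unit 1 (remaining 27 ft³)
B3 (53 ft³) → storage unit 2 (remaining 47 ft³)
B4 (62 ft³) → storage unit 3 (remaining 38 ft³)
B5 (16 ft³) → storage unit 1 (remaining 11 ft³)
B6 (19 ft³) → storage unit 3 (remaining 19 ft³)
B7 (23 ft³) → storage unit 2 (remaining 24 ft³)
B8 (74 ft³) → storage unit 4 (remaining 26 ft³)
4 storage units × 100 ft³ = 400 ft³; used 320 ft³; unused 80 ft³.

80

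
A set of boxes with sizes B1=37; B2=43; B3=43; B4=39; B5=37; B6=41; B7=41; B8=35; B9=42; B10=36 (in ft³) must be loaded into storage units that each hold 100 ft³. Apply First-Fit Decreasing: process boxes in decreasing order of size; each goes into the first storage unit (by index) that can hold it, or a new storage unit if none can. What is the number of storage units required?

5

Sorted descending: 43, 43, 42, 41, 41, 39, 37, 37, 36, 35.
storage unit 1: place 43 ft³, 57 ft³ left
storage unit 1: place 43 ft³, 14 ft³ left
storage unit 2: place 42 ft³, 58 ft³ left
storage unit 2: place 41 ft³, 17 ft³ left
storage unit 3: place 41 ft³, 59 ft³ left
storage unit 3: place 39 ft³, 20 ft³ left
storage unit 4: place 37 ft³, 63 ft³ left
storage unit 4: place 37 ft³, 26 ft³ left
storage unit 5: place 36 ft³, 64 ft³ left
storage unit 5: place 35 ft³, 29 ft³ left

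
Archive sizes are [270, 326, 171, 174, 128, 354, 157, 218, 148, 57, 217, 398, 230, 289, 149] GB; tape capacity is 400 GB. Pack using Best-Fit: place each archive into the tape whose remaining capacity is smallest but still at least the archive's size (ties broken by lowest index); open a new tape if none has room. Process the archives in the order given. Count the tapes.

9 tapes

tape 1: place 270 GB, 130 GB left
tape 2: place 326 GB, 74 GB left
tape 3: place 171 GB, 229 GB left
tape 3: place 174 GB, 55 GB left
tape 1: place 128 GB, 2 GB left
tape 4: place 354 GB, 46 GB left
tape 5: place 157 GB, 243 GB left
tape 5: place 218 GB, 25 GB left
tape 6: place 148 GB, 252 GB left
tape 2: place 57 GB, 17 GB left
tape 6: place 217 GB, 35 GB left
tape 7: place 398 GB, 2 GB left
tape 8: place 230 GB, 170 GB left
tape 9: place 289 GB, 111 GB left
tape 8: place 149 GB, 21 GB left
Final tapes: [270,128] [326,57] [171,174] [354] [157,218] [148,217] [398] [230,149] [289].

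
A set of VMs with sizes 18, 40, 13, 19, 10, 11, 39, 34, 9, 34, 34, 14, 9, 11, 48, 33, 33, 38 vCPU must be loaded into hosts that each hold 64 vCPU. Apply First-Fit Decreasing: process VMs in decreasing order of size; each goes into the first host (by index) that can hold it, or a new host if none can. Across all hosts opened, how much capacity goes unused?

Sorted descending: 48, 40, 39, 38, 34, 34, 34, 33, 33, 19, 18, 14, 13, 11, 11, 10, 9, 9.
48 vCPU → host 1 (remaining 16 vCPU)
40 vCPU → host 2 (remaining 24 vCPU)
39 vCPU → host 3 (remaining 25 vCPU)
38 vCPU → host 4 (remaining 26 vCPU)
34 vCPU → host 5 (remaining 30 vCPU)
34 vCPU → host 6 (remaining 30 vCPU)
34 vCPU → host 7 (remaining 30 vCPU)
33 vCPU → host 8 (remaining 31 vCPU)
33 vCPU → host 9 (remaining 31 vCPU)
19 vCPU → host 2 (remaining 5 vCPU)
18 vCPU → host 3 (remaining 7 vCPU)
14 vCPU → host 1 (remaining 2 vCPU)
13 vCPU → host 4 (remaining 13 vCPU)
11 vCPU → host 4 (remaining 2 vCPU)
11 vCPU → host 5 (remaining 19 vCPU)
10 vCPU → host 5 (remaining 9 vCPU)
9 vCPU → host 5 (remaining 0 vCPU)
9 vCPU → host 6 (remaining 21 vCPU)
9 hosts × 64 vCPU = 576 vCPU; used 447 vCPU; unused 129 vCPU.

129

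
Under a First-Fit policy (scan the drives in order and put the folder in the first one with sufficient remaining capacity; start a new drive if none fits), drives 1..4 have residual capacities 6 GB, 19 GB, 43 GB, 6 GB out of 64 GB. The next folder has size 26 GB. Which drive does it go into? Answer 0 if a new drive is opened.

3

Drives with room: drive 3 (43 GB).
The first with room is drive 3.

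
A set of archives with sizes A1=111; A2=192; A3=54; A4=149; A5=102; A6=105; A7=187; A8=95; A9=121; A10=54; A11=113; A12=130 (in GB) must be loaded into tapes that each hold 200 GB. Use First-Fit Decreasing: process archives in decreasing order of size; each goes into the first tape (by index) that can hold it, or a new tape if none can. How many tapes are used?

9

Sorted descending: 192, 187, 149, 130, 121, 113, 111, 105, 102, 95, 54, 54.
Put 192 GB in tape 1; 8 GB remain.
Put 187 GB in tape 2; 13 GB remain.
Put 149 GB in tape 3; 51 GB remain.
Put 130 GB in tape 4; 70 GB remain.
Put 121 GB in tape 5; 79 GB remain.
Put 113 GB in tape 6; 87 GB remain.
Put 111 GB in tape 7; 89 GB remain.
Put 105 GB in tape 8; 95 GB remain.
Put 102 GB in tape 9; 98 GB remain.
Put 95 GB in tape 8; 0 GB remain.
Put 54 GB in tape 4; 16 GB remain.
Put 54 GB in tape 5; 25 GB remain.
Final tapes: [192] [187] [149] [130,54] [121,54] [113] [111] [105,95] [102].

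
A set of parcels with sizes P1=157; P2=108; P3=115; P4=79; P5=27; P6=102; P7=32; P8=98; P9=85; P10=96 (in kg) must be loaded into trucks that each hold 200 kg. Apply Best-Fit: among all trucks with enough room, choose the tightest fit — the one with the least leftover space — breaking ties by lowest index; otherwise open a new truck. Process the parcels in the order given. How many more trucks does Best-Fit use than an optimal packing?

0

Best-Fit: [157,27] [108,32] [115,79] [102,98] [85,96] → 5 trucks.
Total size 899 kg; any packing needs at least ⌈899/200⌉ = 5 trucks.
So 5 is already optimal.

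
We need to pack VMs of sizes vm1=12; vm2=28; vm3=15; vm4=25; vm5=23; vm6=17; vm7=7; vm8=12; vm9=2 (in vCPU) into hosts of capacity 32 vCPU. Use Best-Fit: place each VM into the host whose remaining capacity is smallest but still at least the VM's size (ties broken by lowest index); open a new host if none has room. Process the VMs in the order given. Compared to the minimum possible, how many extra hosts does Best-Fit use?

0

Best-Fit: [12,15] [28] [25,7] [23] [17,12,2] → 5 hosts.
Total size 141 vCPU; any packing needs at least ⌈141/32⌉ = 5 hosts.
So 5 is already optimal.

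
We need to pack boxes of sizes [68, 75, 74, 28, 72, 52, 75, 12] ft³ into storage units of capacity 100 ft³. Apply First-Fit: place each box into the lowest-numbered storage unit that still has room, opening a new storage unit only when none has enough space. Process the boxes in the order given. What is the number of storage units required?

Put 68 ft³ in storage unit 1; 32 ft³ remain.
Put 75 ft³ in storage unit 2; 25 ft³ remain.
Put 74 ft³ in storage unit 3; 26 ft³ remain.
Put 28 ft³ in storage unit 1; 4 ft³ remain.
Put 72 ft³ in storage unit 4; 28 ft³ remain.
Put 52 ft³ in storage unit 5; 48 ft³ remain.
Put 75 ft³ in storage unit 6; 25 ft³ remain.
Put 12 ft³ in storage unit 2; 13 ft³ remain.
Final storage units: [68,28] [75,12] [74] [72] [52] [75].

6 storage units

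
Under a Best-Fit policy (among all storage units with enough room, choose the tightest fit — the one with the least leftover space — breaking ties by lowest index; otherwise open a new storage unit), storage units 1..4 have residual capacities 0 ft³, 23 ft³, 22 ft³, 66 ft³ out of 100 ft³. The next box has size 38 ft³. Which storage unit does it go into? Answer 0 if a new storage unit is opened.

Storage units with room: storage unit 4 (66 ft³).
Tightest fit is storage unit 4 with 66 ft³ free.

4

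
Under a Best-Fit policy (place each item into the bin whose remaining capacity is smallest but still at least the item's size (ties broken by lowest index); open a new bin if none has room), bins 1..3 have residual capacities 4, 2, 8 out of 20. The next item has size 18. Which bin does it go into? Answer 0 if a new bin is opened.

0

No bin has ≥ 18 free, so a new bin is opened.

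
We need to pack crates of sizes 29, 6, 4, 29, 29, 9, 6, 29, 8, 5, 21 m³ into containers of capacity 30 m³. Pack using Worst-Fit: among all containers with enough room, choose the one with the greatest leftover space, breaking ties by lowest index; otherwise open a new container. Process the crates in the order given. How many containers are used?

7

Put 29 m³ in container 1; 1 m³ remain.
Put 6 m³ in container 2; 24 m³ remain.
Put 4 m³ in container 2; 20 m³ remain.
Put 29 m³ in container 3; 1 m³ remain.
Put 29 m³ in container 4; 1 m³ remain.
Put 9 m³ in container 2; 11 m³ remain.
Put 6 m³ in container 2; 5 m³ remain.
Put 29 m³ in container 5; 1 m³ remain.
Put 8 m³ in container 6; 22 m³ remain.
Put 5 m³ in container 6; 17 m³ remain.
Put 21 m³ in container 7; 9 m³ remain.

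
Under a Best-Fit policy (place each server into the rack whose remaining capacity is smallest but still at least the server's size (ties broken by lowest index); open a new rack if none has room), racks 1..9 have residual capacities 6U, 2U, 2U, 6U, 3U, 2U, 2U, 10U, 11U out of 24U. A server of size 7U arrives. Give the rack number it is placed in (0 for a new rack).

Racks with room: rack 8 (10U), rack 9 (11U).
Tightest fit is rack 8 with 10U free.

8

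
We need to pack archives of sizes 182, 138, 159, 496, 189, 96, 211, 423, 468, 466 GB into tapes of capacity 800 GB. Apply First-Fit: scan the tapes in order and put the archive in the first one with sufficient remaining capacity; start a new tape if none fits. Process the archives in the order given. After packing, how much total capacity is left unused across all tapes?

182 GB → tape 1 (remaining 618 GB)
138 GB → tape 1 (remaining 480 GB)
159 GB → tape 1 (remaining 321 GB)
496 GB → tape 2 (remaining 304 GB)
189 GB → tape 1 (remaining 132 GB)
96 GB → tape 1 (remaining 36 GB)
211 GB → tape 2 (remaining 93 GB)
423 GB → tape 3 (remaining 377 GB)
468 GB → tape 4 (remaining 332 GB)
466 GB → tape 5 (remaining 334 GB)
5 tapes × 800 GB = 4000 GB; used 2828 GB; unused 1172 GB.

1172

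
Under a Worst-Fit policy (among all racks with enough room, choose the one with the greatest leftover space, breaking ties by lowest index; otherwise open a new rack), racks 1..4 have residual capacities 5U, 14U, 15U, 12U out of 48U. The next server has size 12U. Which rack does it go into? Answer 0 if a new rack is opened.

Racks with room: rack 2 (14U), rack 3 (15U), rack 4 (12U).
Most room is rack 3 with 15U free.

3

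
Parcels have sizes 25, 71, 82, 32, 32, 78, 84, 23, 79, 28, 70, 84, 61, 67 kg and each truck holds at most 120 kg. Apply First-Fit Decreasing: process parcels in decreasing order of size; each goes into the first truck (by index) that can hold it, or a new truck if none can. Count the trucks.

9

Sorted descending: 84, 84, 82, 79, 78, 71, 70, 67, 61, 32, 32, 28, 25, 23.
Put 84 kg in truck 1; 36 kg remain.
Put 84 kg in truck 2; 36 kg remain.
Put 82 kg in truck 3; 38 kg remain.
Put 79 kg in truck 4; 41 kg remain.
Put 78 kg in truck 5; 42 kg remain.
Put 71 kg in truck 6; 49 kg remain.
Put 70 kg in truck 7; 50 kg remain.
Put 67 kg in truck 8; 53 kg remain.
Put 61 kg in truck 9; 59 kg remain.
Put 32 kg in truck 1; 4 kg remain.
Put 32 kg in truck 2; 4 kg remain.
Put 28 kg in truck 3; 10 kg remain.
Put 25 kg in truck 4; 16 kg remain.
Put 23 kg in truck 5; 19 kg remain.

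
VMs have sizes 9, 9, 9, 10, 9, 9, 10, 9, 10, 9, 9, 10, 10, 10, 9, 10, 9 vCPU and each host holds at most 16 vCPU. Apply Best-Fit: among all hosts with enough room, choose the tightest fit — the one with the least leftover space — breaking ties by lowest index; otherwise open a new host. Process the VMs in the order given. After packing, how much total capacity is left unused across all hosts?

112

9 vCPU → host 1 (remaining 7 vCPU)
9 vCPU → host 2 (remaining 7 vCPU)
9 vCPU → host 3 (remaining 7 vCPU)
10 vCPU → host 4 (remaining 6 vCPU)
9 vCPU → host 5 (remaining 7 vCPU)
9 vCPU → host 6 (remaining 7 vCPU)
10 vCPU → host 7 (remaining 6 vCPU)
9 vCPU → host 8 (remaining 7 vCPU)
10 vCPU → host 9 (remaining 6 vCPU)
9 vCPU → host 10 (remaining 7 vCPU)
9 vCPU → host 11 (remaining 7 vCPU)
10 vCPU → host 12 (remaining 6 vCPU)
10 vCPU → host 13 (remaining 6 vCPU)
10 vCPU → host 14 (remaining 6 vCPU)
9 vCPU → host 15 (remaining 7 vCPU)
10 vCPU → host 16 (remaining 6 vCPU)
9 vCPU → host 17 (remaining 7 vCPU)
17 hosts × 16 vCPU = 272 vCPU; used 160 vCPU; unused 112 vCPU.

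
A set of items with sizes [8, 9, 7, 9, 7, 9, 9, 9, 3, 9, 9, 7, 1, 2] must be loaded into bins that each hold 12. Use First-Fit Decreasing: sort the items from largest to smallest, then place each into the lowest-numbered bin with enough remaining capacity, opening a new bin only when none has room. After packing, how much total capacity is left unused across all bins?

34

Sorted descending: 9, 9, 9, 9, 9, 9, 9, 8, 7, 7, 7, 3, 2, 1.
bin 1: place 9, 3 left
bin 2: place 9, 3 left
bin 3: place 9, 3 left
bin 4: place 9, 3 left
bin 5: place 9, 3 left
bin 6: place 9, 3 left
bin 7: place 9, 3 left
bin 8: place 8, 4 left
bin 9: place 7, 5 left
bin 10: place 7, 5 left
bin 11: place 7, 5 left
bin 1: place 3, 0 left
bin 2: place 2, 1 left
bin 2: place 1, 0 left
11 bins × 12 = 132; used 98; unused 34.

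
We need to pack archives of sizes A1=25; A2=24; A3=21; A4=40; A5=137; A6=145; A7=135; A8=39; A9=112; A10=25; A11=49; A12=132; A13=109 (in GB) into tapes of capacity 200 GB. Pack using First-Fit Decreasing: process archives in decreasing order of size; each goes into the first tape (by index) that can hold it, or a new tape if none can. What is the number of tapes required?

Sorted descending: 145, 137, 135, 132, 112, 109, 49, 40, 39, 25, 25, 24, 21.
tape 1: place 145 GB, 55 GB left
tape 2: place 137 GB, 63 GB left
tape 3: place 135 GB, 65 GB left
tape 4: place 132 GB, 68 GB left
tape 5: place 112 GB, 88 GB left
tape 6: place 109 GB, 91 GB left
tape 1: place 49 GB, 6 GB left
tape 2: place 40 GB, 23 GB left
tape 3: place 39 GB, 26 GB left
tape 3: place 25 GB, 1 GB left
tape 4: place 25 GB, 43 GB left
tape 4: place 24 GB, 19 GB left
tape 2: place 21 GB, 2 GB left

6 tapes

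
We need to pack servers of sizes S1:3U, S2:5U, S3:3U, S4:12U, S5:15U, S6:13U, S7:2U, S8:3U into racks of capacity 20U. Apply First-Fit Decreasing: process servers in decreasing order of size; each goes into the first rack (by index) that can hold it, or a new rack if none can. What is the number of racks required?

Sorted descending: 15, 13, 12, 5, 3, 3, 3, 2.
15U → rack 1 (remaining 5U)
13U → rack 2 (remaining 7U)
12U → rack 3 (remaining 8U)
5U → rack 1 (remaining 0U)
3U → rack 2 (remaining 4U)
3U → rack 2 (remaining 1U)
3U → rack 3 (remaining 5U)
2U → rack 3 (remaining 3U)

3 racks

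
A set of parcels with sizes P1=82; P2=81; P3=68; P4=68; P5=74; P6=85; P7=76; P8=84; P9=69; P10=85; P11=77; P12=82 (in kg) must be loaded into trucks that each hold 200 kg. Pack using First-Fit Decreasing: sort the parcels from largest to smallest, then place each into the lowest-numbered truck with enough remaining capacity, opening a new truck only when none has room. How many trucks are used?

6 trucks

Sorted descending: 85, 85, 84, 82, 82, 81, 77, 76, 74, 69, 68, 68.
85 kg → truck 1 (remaining 115 kg)
85 kg → truck 1 (remaining 30 kg)
84 kg → truck 2 (remaining 116 kg)
82 kg → truck 2 (remaining 34 kg)
82 kg → truck 3 (remaining 118 kg)
81 kg → truck 3 (remaining 37 kg)
77 kg → truck 4 (remaining 123 kg)
76 kg → truck 4 (remaining 47 kg)
74 kg → truck 5 (remaining 126 kg)
69 kg → truck 5 (remaining 57 kg)
68 kg → truck 6 (remaining 132 kg)
68 kg → truck 6 (remaining 64 kg)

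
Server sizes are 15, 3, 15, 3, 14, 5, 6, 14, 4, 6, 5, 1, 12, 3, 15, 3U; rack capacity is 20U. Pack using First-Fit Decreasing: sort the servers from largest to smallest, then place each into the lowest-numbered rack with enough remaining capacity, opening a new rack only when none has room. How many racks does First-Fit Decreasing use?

7

Sorted descending: 15, 15, 15, 14, 14, 12, 6, 6, 5, 5, 4, 3, 3, 3, 3, 1.
Put 15U in rack 1; 5U remain.
Put 15U in rack 2; 5U remain.
Put 15U in rack 3; 5U remain.
Put 14U in rack 4; 6U remain.
Put 14U in rack 5; 6U remain.
Put 12U in rack 6; 8U remain.
Put 6U in rack 4; 0U remain.
Put 6U in rack 5; 0U remain.
Put 5U in rack 1; 0U remain.
Put 5U in rack 2; 0U remain.
Put 4U in rack 3; 1U remain.
Put 3U in rack 6; 5U remain.
Put 3U in rack 6; 2U remain.
Put 3U in rack 7; 17U remain.
Put 3U in rack 7; 14U remain.
Put 1U in rack 3; 0U remain.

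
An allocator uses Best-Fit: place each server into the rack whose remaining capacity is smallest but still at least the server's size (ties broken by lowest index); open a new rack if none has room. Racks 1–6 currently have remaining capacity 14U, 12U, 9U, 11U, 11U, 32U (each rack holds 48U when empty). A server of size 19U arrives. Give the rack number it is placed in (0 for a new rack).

Racks with room: rack 6 (32U).
Tightest fit is rack 6 with 32U free.

6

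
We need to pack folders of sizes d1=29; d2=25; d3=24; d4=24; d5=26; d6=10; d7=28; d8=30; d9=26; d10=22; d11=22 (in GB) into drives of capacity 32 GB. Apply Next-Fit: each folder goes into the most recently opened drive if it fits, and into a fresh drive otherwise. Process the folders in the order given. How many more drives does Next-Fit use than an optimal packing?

Next-Fit: [29] [25] [24] [24] [26] [10] [28] [30] [26] [22] [22] → 11 drives.
10 folders exceed 16 GB (half the capacity), and no two of those can share a drive, so at least 10 drives are needed.
An optimal packing achieves that bound: [30] [29] [28] [26] [26] [25] [24] [24] [22,10] [22] → 10 drives.
Excess: 11 − 10 = 1.

1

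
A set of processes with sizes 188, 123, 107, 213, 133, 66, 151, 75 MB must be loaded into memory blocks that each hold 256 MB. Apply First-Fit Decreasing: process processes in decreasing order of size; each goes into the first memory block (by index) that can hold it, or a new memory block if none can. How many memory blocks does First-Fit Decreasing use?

Sorted descending: 213, 188, 151, 133, 123, 107, 75, 66.
Put 213 MB in memory block 1; 43 MB remain.
Put 188 MB in memory block 2; 68 MB remain.
Put 151 MB in memory block 3; 105 MB remain.
Put 133 MB in memory block 4; 123 MB remain.
Put 123 MB in memory block 4; 0 MB remain.
Put 107 MB in memory block 5; 149 MB remain.
Put 75 MB in memory block 3; 30 MB remain.
Put 66 MB in memory block 2; 2 MB remain.

5 memory blocks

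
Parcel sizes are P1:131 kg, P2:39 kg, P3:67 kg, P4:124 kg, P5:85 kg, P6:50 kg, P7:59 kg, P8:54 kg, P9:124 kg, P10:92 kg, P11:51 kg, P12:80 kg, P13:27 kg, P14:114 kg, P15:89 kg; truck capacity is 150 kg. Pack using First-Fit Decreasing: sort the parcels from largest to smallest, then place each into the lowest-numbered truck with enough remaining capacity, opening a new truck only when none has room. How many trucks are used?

Sorted descending: 131, 124, 124, 114, 92, 89, 85, 80, 67, 59, 54, 51, 50, 39, 27.
truck 1: place 131 kg, 19 kg left
truck 2: place 124 kg, 26 kg left
truck 3: place 124 kg, 26 kg left
truck 4: place 114 kg, 36 kg left
truck 5: place 92 kg, 58 kg left
truck 6: place 89 kg, 61 kg left
truck 7: place 85 kg, 65 kg left
truck 8: place 80 kg, 70 kg left
truck 8: place 67 kg, 3 kg left
truck 6: place 59 kg, 2 kg left
truck 5: place 54 kg, 4 kg left
truck 7: place 51 kg, 14 kg left
truck 9: place 50 kg, 100 kg left
truck 9: place 39 kg, 61 kg left
truck 4: place 27 kg, 9 kg left
Final trucks: [131] [124] [124] [114,27] [92,54] [89,59] [85,51] [80,67] [50,39].

9 trucks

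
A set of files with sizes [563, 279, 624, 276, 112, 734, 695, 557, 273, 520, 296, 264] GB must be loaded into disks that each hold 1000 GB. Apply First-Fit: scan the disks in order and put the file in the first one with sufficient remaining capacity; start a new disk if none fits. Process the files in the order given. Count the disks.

6

563 GB → disk 1 (remaining 437 GB)
279 GB → disk 1 (remaining 158 GB)
624 GB → disk 2 (remaining 376 GB)
276 GB → disk 2 (remaining 100 GB)
112 GB → disk 1 (remaining 46 GB)
734 GB → disk 3 (remaining 266 GB)
695 GB → disk 4 (remaining 305 GB)
557 GB → disk 5 (remaining 443 GB)
273 GB → disk 4 (remaining 32 GB)
520 GB → disk 6 (remaining 480 GB)
296 GB → disk 5 (remaining 147 GB)
264 GB → disk 3 (remaining 2 GB)
Final disks: [563,279,112] [624,276] [734,264] [695,273] [557,296] [520].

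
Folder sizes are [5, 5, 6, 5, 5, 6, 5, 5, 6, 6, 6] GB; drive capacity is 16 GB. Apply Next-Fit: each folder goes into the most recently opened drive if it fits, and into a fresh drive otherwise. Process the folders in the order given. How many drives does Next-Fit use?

4

5 GB → drive 1 (remaining 11 GB)
5 GB → drive 1 (remaining 6 GB)
6 GB → drive 1 (remaining 0 GB)
5 GB → drive 2 (remaining 11 GB)
5 GB → drive 2 (remaining 6 GB)
6 GB → drive 2 (remaining 0 GB)
5 GB → drive 3 (remaining 11 GB)
5 GB → drive 3 (remaining 6 GB)
6 GB → drive 3 (remaining 0 GB)
6 GB → drive 4 (remaining 10 GB)
6 GB → drive 4 (remaining 4 GB)
Final drives: [5,5,6] [5,5,6] [5,5,6] [6,6].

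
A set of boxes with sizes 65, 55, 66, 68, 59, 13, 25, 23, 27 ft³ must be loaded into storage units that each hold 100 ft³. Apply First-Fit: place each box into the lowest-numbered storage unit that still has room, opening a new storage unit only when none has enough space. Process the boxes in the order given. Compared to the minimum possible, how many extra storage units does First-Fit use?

0

First-Fit: [65,13] [55,25] [66,23] [68,27] [59] → 5 storage units.
Total size 401 ft³; any packing needs at least ⌈401/100⌉ = 5 storage units.
So 5 is already optimal.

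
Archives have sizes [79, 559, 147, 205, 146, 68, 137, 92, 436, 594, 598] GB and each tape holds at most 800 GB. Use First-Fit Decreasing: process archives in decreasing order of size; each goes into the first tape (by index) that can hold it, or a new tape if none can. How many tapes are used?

Sorted descending: 598, 594, 559, 436, 205, 147, 146, 137, 92, 79, 68.
Put 598 GB in tape 1; 202 GB remain.
Put 594 GB in tape 2; 206 GB remain.
Put 559 GB in tape 3; 241 GB remain.
Put 436 GB in tape 4; 364 GB remain.
Put 205 GB in tape 2; 1 GB remain.
Put 147 GB in tape 1; 55 GB remain.
Put 146 GB in tape 3; 95 GB remain.
Put 137 GB in tape 4; 227 GB remain.
Put 92 GB in tape 3; 3 GB remain.
Put 79 GB in tape 4; 148 GB remain.
Put 68 GB in tape 4; 80 GB remain.
Final tapes: [598,147] [594,205] [559,146,92] [436,137,79,68].

4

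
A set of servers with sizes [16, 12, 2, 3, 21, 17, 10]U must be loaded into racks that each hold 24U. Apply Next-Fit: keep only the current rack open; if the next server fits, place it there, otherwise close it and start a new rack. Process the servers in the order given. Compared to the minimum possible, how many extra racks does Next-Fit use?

Next-Fit: [16] [12,2,3] [21] [17] [10] → 5 racks.
Total size 81U; any packing needs at least ⌈81/24⌉ = 4 racks.
An optimal packing achieves that bound: [21,3] [17,2] [16] [12,10] → 4 racks.
Excess: 5 − 4 = 1.

1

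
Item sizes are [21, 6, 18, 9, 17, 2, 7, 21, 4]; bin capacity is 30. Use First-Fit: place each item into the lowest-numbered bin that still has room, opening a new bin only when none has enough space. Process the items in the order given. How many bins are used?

Put 21 in bin 1; 9 remain.
Put 6 in bin 1; 3 remain.
Put 18 in bin 2; 12 remain.
Put 9 in bin 2; 3 remain.
Put 17 in bin 3; 13 remain.
Put 2 in bin 1; 1 remain.
Put 7 in bin 3; 6 remain.
Put 21 in bin 4; 9 remain.
Put 4 in bin 3; 2 remain.

4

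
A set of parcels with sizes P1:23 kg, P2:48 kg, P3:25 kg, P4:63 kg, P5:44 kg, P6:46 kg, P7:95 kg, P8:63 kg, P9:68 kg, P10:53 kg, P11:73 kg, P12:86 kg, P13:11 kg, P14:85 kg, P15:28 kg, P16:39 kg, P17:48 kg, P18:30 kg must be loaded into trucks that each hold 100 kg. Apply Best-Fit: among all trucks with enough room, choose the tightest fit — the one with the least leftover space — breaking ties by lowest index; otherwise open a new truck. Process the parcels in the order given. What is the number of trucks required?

11 trucks

Put P1 (23 kg) in truck 1; 77 kg remain.
Put P2 (48 kg) in truck 1; 29 kg remain.
Put P3 (25 kg) in truck 1; 4 kg remain.
Put P4 (63 kg) in truck 2; 37 kg remain.
Put P5 (44 kg) in truck 3; 56 kg remain.
Put P6 (46 kg) in truck 3; 10 kg remain.
Put P7 (95 kg) in truck 4; 5 kg remain.
Put P8 (63 kg) in truck 5; 37 kg remain.
Put P9 (68 kg) in truck 6; 32 kg remain.
Put P10 (53 kg) in truck 7; 47 kg remain.
Put P11 (73 kg) in truck 8; 27 kg remain.
Put P12 (86 kg) in truck 9; 14 kg remain.
Put P13 (11 kg) in truck 9; 3 kg remain.
Put P14 (85 kg) in truck 10; 15 kg remain.
Put P15 (28 kg) in truck 6; 4 kg remain.
Put P16 (39 kg) in truck 7; 8 kg remain.
Put P17 (48 kg) in truck 11; 52 kg remain.
Put P18 (30 kg) in truck 2; 7 kg remain.
Final trucks: [23,48,25] [63,30] [44,46] [95] [63] [68,28] [53,39] [73] [86,11] [85] [48].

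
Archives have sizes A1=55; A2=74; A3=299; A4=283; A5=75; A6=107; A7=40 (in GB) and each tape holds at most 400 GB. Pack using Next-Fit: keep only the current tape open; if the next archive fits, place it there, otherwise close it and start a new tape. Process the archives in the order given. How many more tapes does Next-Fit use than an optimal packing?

1

Next-Fit: [55,74] [299] [283,75] [107,40] → 4 tapes.
Total size 933 GB; any packing needs at least ⌈933/400⌉ = 3 tapes.
An optimal packing achieves that bound: [299,75] [283,107] [74,55,40] → 3 tapes.
Excess: 4 − 3 = 1.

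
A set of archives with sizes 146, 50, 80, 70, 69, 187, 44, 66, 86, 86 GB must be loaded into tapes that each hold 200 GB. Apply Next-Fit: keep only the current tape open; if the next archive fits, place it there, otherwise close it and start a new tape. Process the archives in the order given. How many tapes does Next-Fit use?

tape 1: place 146 GB, 54 GB left
tape 1: place 50 GB, 4 GB left
tape 2: place 80 GB, 120 GB left
tape 2: place 70 GB, 50 GB left
tape 3: place 69 GB, 131 GB left
tape 4: place 187 GB, 13 GB left
tape 5: place 44 GB, 156 GB left
tape 5: place 66 GB, 90 GB left
tape 5: place 86 GB, 4 GB left
tape 6: place 86 GB, 114 GB left

6 tapes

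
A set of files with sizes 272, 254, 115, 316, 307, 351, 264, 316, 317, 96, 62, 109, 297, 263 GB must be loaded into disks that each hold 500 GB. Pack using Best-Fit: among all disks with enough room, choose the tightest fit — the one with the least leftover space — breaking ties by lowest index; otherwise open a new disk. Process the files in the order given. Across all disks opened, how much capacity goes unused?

1661

disk 1: place 272 GB, 228 GB left
disk 2: place 254 GB, 246 GB left
disk 1: place 115 GB, 113 GB left
disk 3: place 316 GB, 184 GB left
disk 4: place 307 GB, 193 GB left
disk 5: place 351 GB, 149 GB left
disk 6: place 264 GB, 236 GB left
disk 7: place 316 GB, 184 GB left
disk 8: place 317 GB, 183 GB left
disk 1: place 96 GB, 17 GB left
disk 5: place 62 GB, 87 GB left
disk 8: place 109 GB, 74 GB left
disk 9: place 297 GB, 203 GB left
disk 10: place 263 GB, 237 GB left
10 disks × 500 GB = 5000 GB; used 3339 GB; unused 1661 GB.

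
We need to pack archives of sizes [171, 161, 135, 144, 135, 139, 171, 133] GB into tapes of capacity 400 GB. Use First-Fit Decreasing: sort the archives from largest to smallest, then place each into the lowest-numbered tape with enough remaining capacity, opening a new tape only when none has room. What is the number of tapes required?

Sorted descending: 171, 171, 161, 144, 139, 135, 135, 133.
tape 1: place 171 GB, 229 GB left
tape 1: place 171 GB, 58 GB left
tape 2: place 161 GB, 239 GB left
tape 2: place 144 GB, 95 GB left
tape 3: place 139 GB, 261 GB left
tape 3: place 135 GB, 126 GB left
tape 4: place 135 GB, 265 GB left
tape 4: place 133 GB, 132 GB left
Final tapes: [171,171] [161,144] [139,135] [135,133].

4 tapes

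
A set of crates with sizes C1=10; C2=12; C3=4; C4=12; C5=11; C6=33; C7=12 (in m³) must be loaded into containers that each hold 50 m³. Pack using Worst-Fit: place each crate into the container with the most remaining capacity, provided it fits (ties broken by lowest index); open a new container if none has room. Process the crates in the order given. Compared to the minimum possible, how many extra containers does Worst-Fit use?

0

Worst-Fit: [10,12,4,12,11] [33,12] → 2 containers.
Total size 94 m³; any packing needs at least ⌈94/50⌉ = 2 containers.
So 2 is already optimal.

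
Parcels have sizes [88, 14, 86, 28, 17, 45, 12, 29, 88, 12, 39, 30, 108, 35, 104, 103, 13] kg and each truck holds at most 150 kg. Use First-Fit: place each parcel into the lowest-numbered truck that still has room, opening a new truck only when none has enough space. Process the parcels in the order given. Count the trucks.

7

Put 88 kg in truck 1; 62 kg remain.
Put 14 kg in truck 1; 48 kg remain.
Put 86 kg in truck 2; 64 kg remain.
Put 28 kg in truck 1; 20 kg remain.
Put 17 kg in truck 1; 3 kg remain.
Put 45 kg in truck 2; 19 kg remain.
Put 12 kg in truck 2; 7 kg remain.
Put 29 kg in truck 3; 121 kg remain.
Put 88 kg in truck 3; 33 kg remain.
Put 12 kg in truck 3; 21 kg remain.
Put 39 kg in truck 4; 111 kg remain.
Put 30 kg in truck 4; 81 kg remain.
Put 108 kg in truck 5; 42 kg remain.
Put 35 kg in truck 4; 46 kg remain.
Put 104 kg in truck 6; 46 kg remain.
Put 103 kg in truck 7; 47 kg remain.
Put 13 kg in truck 3; 8 kg remain.
Final trucks: [88,14,28,17] [86,45,12] [29,88,12,13] [39,30,35] [108] [104] [103].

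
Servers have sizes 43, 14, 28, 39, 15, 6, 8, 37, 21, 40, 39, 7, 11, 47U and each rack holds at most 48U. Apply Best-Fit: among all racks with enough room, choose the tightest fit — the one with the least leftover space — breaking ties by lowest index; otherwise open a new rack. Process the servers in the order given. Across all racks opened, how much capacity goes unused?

Put 43U in rack 1; 5U remain.
Put 14U in rack 2; 34U remain.
Put 28U in rack 2; 6U remain.
Put 39U in rack 3; 9U remain.
Put 15U in rack 4; 33U remain.
Put 6U in rack 2; 0U remain.
Put 8U in rack 3; 1U remain.
Put 37U in rack 5; 11U remain.
Put 21U in rack 4; 12U remain.
Put 40U in rack 6; 8U remain.
Put 39U in rack 7; 9U remain.
Put 7U in rack 6; 1U remain.
Put 11U in rack 5; 0U remain.
Put 47U in rack 8; 1U remain.
8 racks × 48U = 384U; used 355U; unused 29U.

29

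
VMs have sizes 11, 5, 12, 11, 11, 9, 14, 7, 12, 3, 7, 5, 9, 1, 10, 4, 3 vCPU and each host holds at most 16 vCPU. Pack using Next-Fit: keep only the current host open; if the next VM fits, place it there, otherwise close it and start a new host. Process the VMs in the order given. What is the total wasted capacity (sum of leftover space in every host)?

58

host 1: place 11 vCPU, 5 vCPU left
host 1: place 5 vCPU, 0 vCPU left
host 2: place 12 vCPU, 4 vCPU left
host 3: place 11 vCPU, 5 vCPU left
host 4: place 11 vCPU, 5 vCPU left
host 5: place 9 vCPU, 7 vCPU left
host 6: place 14 vCPU, 2 vCPU left
host 7: place 7 vCPU, 9 vCPU left
host 8: place 12 vCPU, 4 vCPU left
host 8: place 3 vCPU, 1 vCPU left
host 9: place 7 vCPU, 9 vCPU left
host 9: place 5 vCPU, 4 vCPU left
host 10: place 9 vCPU, 7 vCPU left
host 10: place 1 vCPU, 6 vCPU left
host 11: place 10 vCPU, 6 vCPU left
host 11: place 4 vCPU, 2 vCPU left
host 12: place 3 vCPU, 13 vCPU left
12 hosts × 16 vCPU = 192 vCPU; used 134 vCPU; unused 58 vCPU.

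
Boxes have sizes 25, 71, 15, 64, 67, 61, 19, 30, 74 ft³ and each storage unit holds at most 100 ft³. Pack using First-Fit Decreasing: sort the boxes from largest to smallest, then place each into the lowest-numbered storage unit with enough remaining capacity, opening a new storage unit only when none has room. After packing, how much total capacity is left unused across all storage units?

74

Sorted descending: 74, 71, 67, 64, 61, 30, 25, 19, 15.
74 ft³ → storage unit 1 (remaining 26 ft³)
71 ft³ → storage unit 2 (remaining 29 ft³)
67 ft³ → storage unit 3 (remaining 33 ft³)
64 ft³ → storage unit 4 (remaining 36 ft³)
61 ft³ → storage unit 5 (remaining 39 ft³)
30 ft³ → storage unit 3 (remaining 3 ft³)
25 ft³ → storage unit 1 (remaining 1 ft³)
19 ft³ → storage unit 2 (remaining 10 ft³)
15 ft³ → storage unit 4 (remaining 21 ft³)
5 storage units × 100 ft³ = 500 ft³; used 426 ft³; unused 74 ft³.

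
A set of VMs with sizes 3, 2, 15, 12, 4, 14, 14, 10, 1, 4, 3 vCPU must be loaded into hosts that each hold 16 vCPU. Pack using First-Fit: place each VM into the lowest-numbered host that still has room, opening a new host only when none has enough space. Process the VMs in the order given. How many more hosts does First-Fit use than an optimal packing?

First-Fit: [3,2,4,1,4] [15] [12,3] [14] [14] [10] → 6 hosts.
Total size 82 vCPU; any packing needs at least ⌈82/16⌉ = 6 hosts.
So 6 is already optimal.

0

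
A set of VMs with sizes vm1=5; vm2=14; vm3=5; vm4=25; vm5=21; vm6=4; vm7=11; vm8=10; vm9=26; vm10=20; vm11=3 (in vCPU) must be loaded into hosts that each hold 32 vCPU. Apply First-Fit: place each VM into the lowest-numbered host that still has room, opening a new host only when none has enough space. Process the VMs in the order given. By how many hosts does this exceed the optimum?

First-Fit: [5,14,5,4,3] [25] [21,11] [10,20] [26] → 5 hosts.
Total size 144 vCPU; any packing needs at least ⌈144/32⌉ = 5 hosts.
So 5 is already optimal.

0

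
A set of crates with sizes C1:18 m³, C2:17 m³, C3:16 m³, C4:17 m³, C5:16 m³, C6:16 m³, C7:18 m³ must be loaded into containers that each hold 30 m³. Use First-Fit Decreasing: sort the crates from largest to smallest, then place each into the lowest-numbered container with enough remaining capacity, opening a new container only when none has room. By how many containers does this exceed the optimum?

First-Fit Decreasing: [18] [18] [17] [17] [16] [16] [16] → 7 containers.
7 crates exceed 15 m³ (half the capacity), and no two of those can share a container, so at least 7 containers are needed.
So 7 is already optimal.

0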